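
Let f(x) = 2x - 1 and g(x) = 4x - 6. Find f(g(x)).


Substitute g(x) into f:
f(g(x)) = 2*(4x - 6) + (-1)
Expand and combine: 8x - 13


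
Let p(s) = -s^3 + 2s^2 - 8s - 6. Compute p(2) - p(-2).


p(2) = -22
p(-2) = 26
p(2) - p(-2) = -22 - 26 = -48


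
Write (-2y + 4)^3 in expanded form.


Expand (-2y + 4)^3 by repeated multiplication:
  (-2y + 4)^2 = 4y^2 - 16y + 16
= -8y^3 + 48y^2 - 96y + 64


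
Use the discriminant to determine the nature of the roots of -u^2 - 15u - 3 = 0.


D = b^2 - 4ac = (-15)^2 - 4(-1)(-3) = 225 - 12 = 213
Since D > 0: two distinct irrational roots


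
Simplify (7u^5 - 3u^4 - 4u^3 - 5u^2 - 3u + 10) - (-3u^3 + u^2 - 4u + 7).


Distribute the minus sign:
  (7u^5 - 3u^4 - 4u^3 - 5u^2 - 3u + 10)
- (-3u^3 + u^2 - 4u + 7)
Negate second polynomial: 3u^3 - u^2 + 4u - 7
Add: 7u^5 - 3u^4 - u^3 - 6u^2 + u + 3


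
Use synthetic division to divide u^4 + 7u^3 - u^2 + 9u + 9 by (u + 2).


Synthetic division with c = -2. Coefficients: 1, 7, -1, 9, 9
Bring down 1.
  1 * -2 = -2; -2 + 7 = 5
  5 * -2 = -10; -10 - 1 = -11
  -11 * -2 = 22; 22 + 9 = 31
  31 * -2 = -62; -62 + 9 = -53
Quotient: u^3 + 5u^2 - 11u + 31, Remainder: -53


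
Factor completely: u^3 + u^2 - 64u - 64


Try integer roots (divisors of -64). u=-1: p(-1)=0.
Divide out (u + 1): quotient is u^2 - 64.
Factor the quadratic: (u - 8)(u + 8)
Result: (u + 1)(u - 8)(u + 8)


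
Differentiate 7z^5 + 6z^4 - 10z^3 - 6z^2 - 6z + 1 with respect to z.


Apply the power rule term by term:
  d/dz(7z^5) = 35z^4
  d/dz(6z^4) = 24z^3
  d/dz(-10z^3) = -30z^2
  d/dz(-6z^2) = -12z
  d/dz(-6z) = -6
  d/dz(1) = 0
p'(z) = 35z^4 + 24z^3 - 30z^2 - 12z - 6


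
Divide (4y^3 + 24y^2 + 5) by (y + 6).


(4y^3 + 24y^2 + 5) / (y + 6)
Step 1: 4y^2 * (y + 6) = 4y^3 + 24y^2; subtract.
Step 2: 0 * (y + 6) = 0; subtract.
Step 3: 0 * (y + 6) = 0; subtract.
Quotient: 4y^2, Remainder: 5


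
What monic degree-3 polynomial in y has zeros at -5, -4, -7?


p(y) = (y + 5)(y + 4)(y + 7)
Expand: y^3 + 16y^2 + 83y + 140


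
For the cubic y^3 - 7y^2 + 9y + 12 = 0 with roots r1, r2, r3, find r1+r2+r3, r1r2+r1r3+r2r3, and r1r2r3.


Monic cubic y^3+by^2+cy+d=0: sum=-b, pairwise sum=c, product=-d.
b=-7, c=9, d=12
r1+r2+r3 = 7
r1r2+r1r3+r2r3 = 9
r1r2r3 = -12


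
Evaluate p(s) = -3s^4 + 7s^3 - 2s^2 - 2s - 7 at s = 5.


Using direct substitution:
  -3 * (5)^4 = -1875
  7 * (5)^3 = 875
  -2 * (5)^2 = -50
  -2 * (5)^1 = -10
  constant: -7
Sum = -1875 + 875 - 50 - 10 - 7 = -1067


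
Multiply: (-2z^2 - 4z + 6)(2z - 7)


Distribute each term of the first polynomial:
  (-2z^2)(2z - 7) = -4z^3 + 14z^2
  (-4z)(2z - 7) = -8z^2 + 28z
  (6)(2z - 7) = 12z - 42
Sum: -4z^3 + 6z^2 + 40z - 42


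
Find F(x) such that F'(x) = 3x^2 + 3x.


Reverse power rule on each term:
  ∫ 3x^2 dx = x^3
  ∫ 3x dx = (3/2)x^2
F(x) = x^3 + (3/2)x^2 + C


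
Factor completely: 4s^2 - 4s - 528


Roots satisfy r1 + r2 = -b/a = 1 and r1*r2 = c/a = -132.
So r1 = -11, r2 = 12.
4s^2 - 4s - 528 = 4(s - r1)(s - r2) = 4(s + 11)(s - 12)


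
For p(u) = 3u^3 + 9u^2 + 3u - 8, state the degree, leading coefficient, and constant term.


Highest power of u is 3, with coefficient 3. Constant term is -8.
Degree = 3, leading coefficient = 3, constant term = -8


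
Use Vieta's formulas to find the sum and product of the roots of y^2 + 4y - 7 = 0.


For ay^2+by+c=0: sum = -b/a, product = c/a.
a=1, b=4, c=-7
Sum = -(4)/1 = -4
Product = (-7)/1 = -7


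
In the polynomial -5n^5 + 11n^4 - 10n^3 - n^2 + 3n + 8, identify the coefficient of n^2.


Read off the coefficient of n^2: -1


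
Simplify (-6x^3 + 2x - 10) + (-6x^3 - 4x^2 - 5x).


Align terms by degree and add:
  -6x^3 + 2x - 10
  -6x^3 - 4x^2 - 5x
= -12x^3 - 4x^2 - 3x - 10


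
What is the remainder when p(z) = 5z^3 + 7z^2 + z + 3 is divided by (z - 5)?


By the Remainder Theorem, the remainder equals p(5):
  5*(5)^3 = 625
  7*(5)^2 = 175
  1*(5)^1 = 5
  constant: 3
Sum: 625 + 175 + 5 + 3 = 808


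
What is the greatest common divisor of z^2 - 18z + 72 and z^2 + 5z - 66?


Factor each:
  z^2 - 18z + 72 = (z - 6)(z - 12)
  z^2 + 5z - 66 = (z - 6)(z + 11)
Common monic factor: z - 6


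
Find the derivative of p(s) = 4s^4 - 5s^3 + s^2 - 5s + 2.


Apply the power rule term by term:
  d/ds(4s^4) = 16s^3
  d/ds(-5s^3) = -15s^2
  d/ds(s^2) = 2s
  d/ds(-5s) = -5
  d/ds(2) = 0
p'(s) = 16s^3 - 15s^2 + 2s - 5


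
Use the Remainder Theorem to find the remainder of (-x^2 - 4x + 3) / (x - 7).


By the Remainder Theorem, the remainder equals p(7):
  -1*(7)^2 = -49
  -4*(7)^1 = -28
  constant: 3
Sum: -49 - 28 + 3 = -74


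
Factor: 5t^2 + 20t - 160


Roots satisfy r1 + r2 = -b/a = -4 and r1*r2 = c/a = -32.
So r1 = 4, r2 = -8.
5t^2 + 20t - 160 = 5(t - r1)(t - r2) = 5(t - 4)(t + 8)


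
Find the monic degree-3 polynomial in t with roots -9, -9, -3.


p(t) = (t + 9)(t + 9)(t + 3)
Expand: t^3 + 21t^2 + 135t + 243


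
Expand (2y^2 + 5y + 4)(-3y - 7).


Distribute each term of the first polynomial:
  (2y^2)(-3y - 7) = -6y^3 - 14y^2
  (5y)(-3y - 7) = -15y^2 - 35y
  (4)(-3y - 7) = -12y - 28
Sum: -6y^3 - 29y^2 - 47y - 28


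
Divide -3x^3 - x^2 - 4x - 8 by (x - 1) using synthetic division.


Synthetic division with c = 1. Coefficients: -3, -1, -4, -8
Bring down -3.
  -3 * 1 = -3; -3 - 1 = -4
  -4 * 1 = -4; -4 - 4 = -8
  -8 * 1 = -8; -8 - 8 = -16
Quotient: -3x^2 - 4x - 8, Remainder: -16


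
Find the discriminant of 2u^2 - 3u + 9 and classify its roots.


D = b^2 - 4ac = (-3)^2 - 4(2)(9) = 9 - 72 = -63
Since D < 0: two complex conjugate roots (no real roots)


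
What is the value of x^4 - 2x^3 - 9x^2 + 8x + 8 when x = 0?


Using direct substitution:
  1 * (0)^4 = 0
  -2 * (0)^3 = 0
  -9 * (0)^2 = 0
  8 * (0)^1 = 0
  constant: 8
Sum = 0 + 0 + 0 + 0 + 8 = 8


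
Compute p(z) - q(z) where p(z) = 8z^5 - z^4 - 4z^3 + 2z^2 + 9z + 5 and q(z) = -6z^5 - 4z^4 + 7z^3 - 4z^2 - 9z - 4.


Distribute the minus sign:
  (8z^5 - z^4 - 4z^3 + 2z^2 + 9z + 5)
- (-6z^5 - 4z^4 + 7z^3 - 4z^2 - 9z - 4)
Negate second polynomial: 6z^5 + 4z^4 - 7z^3 + 4z^2 + 9z + 4
Add: 14z^5 + 3z^4 - 11z^3 + 6z^2 + 18z + 9


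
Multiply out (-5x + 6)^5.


Expand (-5x + 6)^5 by repeated multiplication:
  (-5x + 6)^2 = 25x^2 - 60x + 36
  (-5x + 6)^3 = -125x^3 + 450x^2 - 540x + 216
  (-5x + 6)^4 = 625x^4 - 3000x^3 + 5400x^2 - 4320x + 1296
= -3125x^5 + 18750x^4 - 45000x^3 + 54000x^2 - 32400x + 7776


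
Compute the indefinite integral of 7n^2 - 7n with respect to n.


Reverse power rule on each term:
  ∫ 7n^2 dn = (7/3)n^3
  ∫ -7n dn = -(7/2)n^2
F(n) = (7/3)n^3 - (7/2)n^2 + C


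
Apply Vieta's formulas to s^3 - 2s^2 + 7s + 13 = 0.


Monic cubic s^3+bs^2+cs+d=0: sum=-b, pairwise sum=c, product=-d.
b=-2, c=7, d=13
r1+r2+r3 = 2
r1r2+r1r3+r2r3 = 7
r1r2r3 = -13


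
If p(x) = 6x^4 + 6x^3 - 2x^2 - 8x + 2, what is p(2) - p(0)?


p(2) = 122
p(0) = 2
p(2) - p(0) = 122 - 2 = 120


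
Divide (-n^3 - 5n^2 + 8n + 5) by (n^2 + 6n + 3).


(-n^3 - 5n^2 + 8n + 5) / (n^2 + 6n + 3)
Step 1: -n * (n^2 + 6n + 3) = -n^3 - 6n^2 - 3n; subtract.
Step 2: 1 * (n^2 + 6n + 3) = n^2 + 6n + 3; subtract.
Quotient: -n + 1, Remainder: 5n + 2


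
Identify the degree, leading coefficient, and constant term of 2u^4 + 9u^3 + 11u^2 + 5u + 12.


Highest power of u is 4, with coefficient 2. Constant term is 12.
Degree = 4, leading coefficient = 2, constant term = 12


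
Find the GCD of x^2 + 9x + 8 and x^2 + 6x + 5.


Factor each:
  x^2 + 9x + 8 = (x + 1)(x + 8)
  x^2 + 6x + 5 = (x + 1)(x + 5)
Common monic factor: x + 1


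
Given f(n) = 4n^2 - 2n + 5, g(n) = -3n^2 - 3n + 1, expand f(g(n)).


Substitute g(n) into f:
f(g(n)) = 4*(-3n^2 - 3n + 1)^2 + (-2)*(-3n^2 - 3n + 1) + 5
(-3n^2 - 3n + 1)^2 = 9n^4 + 18n^3 + 3n^2 - 6n + 1
Expand and combine: 36n^4 + 72n^3 + 18n^2 - 18n + 7


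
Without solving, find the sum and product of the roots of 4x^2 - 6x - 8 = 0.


For ax^2+bx+c=0: sum = -b/a, product = c/a.
a=4, b=-6, c=-8
Sum = -(-6)/4 = 3/2
Product = (-8)/4 = -2


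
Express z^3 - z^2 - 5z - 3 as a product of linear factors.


Try integer roots (divisors of -3). z=3: p(3)=0.
Divide out (z - 3): quotient is z^2 + 2z + 1.
Factor the quadratic: (z + 1)(z + 1)
Result: (z - 3)(z + 1)(z + 1)


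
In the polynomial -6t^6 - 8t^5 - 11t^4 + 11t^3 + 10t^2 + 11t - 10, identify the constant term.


Read off the constant term: -10


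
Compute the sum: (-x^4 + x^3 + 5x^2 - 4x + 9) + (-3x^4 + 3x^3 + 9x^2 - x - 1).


Align terms by degree and add:
  -x^4 + x^3 + 5x^2 - 4x + 9
  -3x^4 + 3x^3 + 9x^2 - x - 1
= -4x^4 + 4x^3 + 14x^2 - 5x + 8


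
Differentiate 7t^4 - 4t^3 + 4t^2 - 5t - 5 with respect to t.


Apply the power rule term by term:
  d/dt(7t^4) = 28t^3
  d/dt(-4t^3) = -12t^2
  d/dt(4t^2) = 8t
  d/dt(-5t) = -5
  d/dt(-5) = 0
p'(t) = 28t^3 - 12t^2 + 8t - 5


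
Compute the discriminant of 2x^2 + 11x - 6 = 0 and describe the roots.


D = b^2 - 4ac = (11)^2 - 4(2)(-6) = 121 + 48 = 169
Since D > 0: two distinct rational roots


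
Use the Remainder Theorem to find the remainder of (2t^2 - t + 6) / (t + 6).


By the Remainder Theorem, the remainder equals p(-6):
  2*(-6)^2 = 72
  -1*(-6)^1 = 6
  constant: 6
Sum: 72 + 6 + 6 = 84


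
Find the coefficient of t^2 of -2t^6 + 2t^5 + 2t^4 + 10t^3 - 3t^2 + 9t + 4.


Read off the coefficient of t^2: -3


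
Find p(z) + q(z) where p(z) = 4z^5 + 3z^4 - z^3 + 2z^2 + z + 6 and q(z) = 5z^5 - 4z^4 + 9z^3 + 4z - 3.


Align terms by degree and add:
  4z^5 + 3z^4 - z^3 + 2z^2 + z + 6
+ 5z^5 - 4z^4 + 9z^3 + 4z - 3
= 9z^5 - z^4 + 8z^3 + 2z^2 + 5z + 3


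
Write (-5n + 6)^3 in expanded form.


Expand (-5n + 6)^3 by repeated multiplication:
  (-5n + 6)^2 = 25n^2 - 60n + 36
= -125n^3 + 450n^2 - 540n + 216


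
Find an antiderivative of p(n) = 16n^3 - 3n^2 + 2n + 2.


Reverse power rule on each term:
  ∫ 16n^3 dn = 4n^4
  ∫ -3n^2 dn = -n^3
  ∫ 2n dn = n^2
  ∫ 2 dn = 2n
F(n) = 4n^4 - n^3 + n^2 + 2n + C


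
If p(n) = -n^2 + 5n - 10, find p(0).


Using direct substitution:
  -1 * (0)^2 = 0
  5 * (0)^1 = 0
  constant: -10
Sum = 0 + 0 - 10 = -10


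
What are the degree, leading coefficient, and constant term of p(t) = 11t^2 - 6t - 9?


Highest power of t is 2, with coefficient 11. Constant term is -9.
Degree = 2, leading coefficient = 11, constant term = -9


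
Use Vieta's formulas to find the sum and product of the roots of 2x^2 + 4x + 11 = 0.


For ax^2+bx+c=0: sum = -b/a, product = c/a.
a=2, b=4, c=11
Sum = -(4)/2 = -2
Product = (11)/2 = 11/2


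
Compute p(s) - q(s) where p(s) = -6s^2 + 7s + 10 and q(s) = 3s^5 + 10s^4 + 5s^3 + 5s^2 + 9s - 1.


Distribute the minus sign:
  (-6s^2 + 7s + 10)
- (3s^5 + 10s^4 + 5s^3 + 5s^2 + 9s - 1)
Negate second polynomial: -3s^5 - 10s^4 - 5s^3 - 5s^2 - 9s + 1
Add: -3s^5 - 10s^4 - 5s^3 - 11s^2 - 2s + 11


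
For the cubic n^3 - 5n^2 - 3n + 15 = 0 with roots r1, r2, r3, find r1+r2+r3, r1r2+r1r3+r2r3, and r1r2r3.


Monic cubic n^3+bn^2+cn+d=0: sum=-b, pairwise sum=c, product=-d.
b=-5, c=-3, d=15
r1+r2+r3 = 5
r1r2+r1r3+r2r3 = -3
r1r2r3 = -15


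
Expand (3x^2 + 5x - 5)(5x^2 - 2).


Distribute each term of the first polynomial:
  (3x^2)(5x^2 - 2) = 15x^4 - 6x^2
  (5x)(5x^2 - 2) = 25x^3 - 10x
  (-5)(5x^2 - 2) = -25x^2 + 10
Sum: 15x^4 + 25x^3 - 31x^2 - 10x + 10


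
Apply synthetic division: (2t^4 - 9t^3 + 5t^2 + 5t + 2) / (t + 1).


Synthetic division with c = -1. Coefficients: 2, -9, 5, 5, 2
Bring down 2.
  2 * -1 = -2; -2 - 9 = -11
  -11 * -1 = 11; 11 + 5 = 16
  16 * -1 = -16; -16 + 5 = -11
  -11 * -1 = 11; 11 + 2 = 13
Quotient: 2t^3 - 11t^2 + 16t - 11, Remainder: 13


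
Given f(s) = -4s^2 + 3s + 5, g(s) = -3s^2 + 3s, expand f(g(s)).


Substitute g(s) into f:
f(g(s)) = -4*(-3s^2 + 3s)^2 + 3*(-3s^2 + 3s) + 5
(-3s^2 + 3s)^2 = 9s^4 - 18s^3 + 9s^2
Expand and combine: -36s^4 + 72s^3 - 45s^2 + 9s + 5


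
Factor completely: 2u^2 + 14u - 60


Roots satisfy r1 + r2 = -b/a = -7 and r1*r2 = c/a = -30.
So r1 = -10, r2 = 3.
2u^2 + 14u - 60 = 2(u - r1)(u - r2) = 2(u + 10)(u - 3)


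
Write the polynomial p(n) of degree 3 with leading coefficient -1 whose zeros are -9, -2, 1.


p(n) = -(n + 9)(n + 2)(n - 1)
Expand: -n^3 - 10n^2 - 7n + 18


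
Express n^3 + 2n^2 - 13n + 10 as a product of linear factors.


Try integer roots (divisors of 10). n=2: p(2)=0.
Divide out (n - 2): quotient is n^2 + 4n - 5.
Factor the quadratic: (n - 1)(n + 5)
Result: (n - 2)(n - 1)(n + 5)


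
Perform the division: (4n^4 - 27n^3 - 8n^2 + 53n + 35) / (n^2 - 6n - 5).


(4n^4 - 27n^3 - 8n^2 + 53n + 35) / (n^2 - 6n - 5)
Step 1: 4n^2 * (n^2 - 6n - 5) = 4n^4 - 24n^3 - 20n^2; subtract.
Step 2: -3n * (n^2 - 6n - 5) = -3n^3 + 18n^2 + 15n; subtract.
Step 3: -6 * (n^2 - 6n - 5) = -6n^2 + 36n + 30; subtract.
Quotient: 4n^2 - 3n - 6, Remainder: 2n + 5


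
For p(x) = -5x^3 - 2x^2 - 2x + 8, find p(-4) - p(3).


p(-4) = 304
p(3) = -151
p(-4) - p(3) = 304 + 151 = 455


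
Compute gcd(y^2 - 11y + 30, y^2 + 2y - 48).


Factor each:
  y^2 - 11y + 30 = (y - 6)(y - 5)
  y^2 + 2y - 48 = (y - 6)(y + 8)
Common monic factor: y - 6


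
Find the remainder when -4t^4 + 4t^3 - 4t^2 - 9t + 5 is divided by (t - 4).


By the Remainder Theorem, the remainder equals p(4):
  -4*(4)^4 = -1024
  4*(4)^3 = 256
  -4*(4)^2 = -64
  -9*(4)^1 = -36
  constant: 5
Sum: -1024 + 256 - 64 - 36 + 5 = -863


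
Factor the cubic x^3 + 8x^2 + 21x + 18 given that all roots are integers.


Try integer roots (divisors of 18). x=-3: p(-3)=0.
Divide out (x + 3): quotient is x^2 + 5x + 6.
Factor the quadratic: (x + 2)(x + 3)
Result: (x + 3)(x + 2)(x + 3)


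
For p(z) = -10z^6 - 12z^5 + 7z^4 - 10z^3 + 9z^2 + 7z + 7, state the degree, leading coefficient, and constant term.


Highest power of z is 6, with coefficient -10. Constant term is 7.
Degree = 6, leading coefficient = -10, constant term = 7


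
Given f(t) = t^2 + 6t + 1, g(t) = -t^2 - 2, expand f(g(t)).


Substitute g(t) into f:
f(g(t)) = 1*(-t^2 - 2)^2 + 6*(-t^2 - 2) + 1
(-t^2 - 2)^2 = t^4 + 4t^2 + 4
Expand and combine: t^4 - 2t^2 - 7


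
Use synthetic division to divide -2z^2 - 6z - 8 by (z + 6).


Synthetic division with c = -6. Coefficients: -2, -6, -8
Bring down -2.
  -2 * -6 = 12; 12 - 6 = 6
  6 * -6 = -36; -36 - 8 = -44
Quotient: -2z + 6, Remainder: -44


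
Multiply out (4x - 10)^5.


Expand (4x - 10)^5 by repeated multiplication:
  (4x - 10)^2 = 16x^2 - 80x + 100
  (4x - 10)^3 = 64x^3 - 480x^2 + 1200x - 1000
  (4x - 10)^4 = 256x^4 - 2560x^3 + 9600x^2 - 16000x + 10000
= 1024x^5 - 12800x^4 + 64000x^3 - 160000x^2 + 200000x - 100000


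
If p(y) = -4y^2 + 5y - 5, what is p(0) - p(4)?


p(0) = -5
p(4) = -49
p(0) - p(4) = -5 + 49 = 44


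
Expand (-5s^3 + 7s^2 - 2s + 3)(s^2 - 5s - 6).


Distribute each term of the first polynomial:
  (-5s^3)(s^2 - 5s - 6) = -5s^5 + 25s^4 + 30s^3
  (7s^2)(s^2 - 5s - 6) = 7s^4 - 35s^3 - 42s^2
  (-2s)(s^2 - 5s - 6) = -2s^3 + 10s^2 + 12s
  (3)(s^2 - 5s - 6) = 3s^2 - 15s - 18
Sum: -5s^5 + 32s^4 - 7s^3 - 29s^2 - 3s - 18


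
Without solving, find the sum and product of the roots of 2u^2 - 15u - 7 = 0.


For au^2+bu+c=0: sum = -b/a, product = c/a.
a=2, b=-15, c=-7
Sum = -(-15)/2 = 15/2
Product = (-7)/2 = -7/2


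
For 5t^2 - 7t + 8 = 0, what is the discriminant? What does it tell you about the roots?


D = b^2 - 4ac = (-7)^2 - 4(5)(8) = 49 - 160 = -111
Since D < 0: two complex conjugate roots (no real roots)


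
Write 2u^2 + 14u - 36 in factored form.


Roots satisfy r1 + r2 = -b/a = -7 and r1*r2 = c/a = -18.
So r1 = -9, r2 = 2.
2u^2 + 14u - 36 = 2(u - r1)(u - r2) = 2(u + 9)(u - 2)


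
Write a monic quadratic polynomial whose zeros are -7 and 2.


p(z) = (z + 7)(z - 2)
Expand: z^2 + 5z - 14


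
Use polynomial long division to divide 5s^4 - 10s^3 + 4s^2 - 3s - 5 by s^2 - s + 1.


(5s^4 - 10s^3 + 4s^2 - 3s - 5) / (s^2 - s + 1)
Step 1: 5s^2 * (s^2 - s + 1) = 5s^4 - 5s^3 + 5s^2; subtract.
Step 2: -5s * (s^2 - s + 1) = -5s^3 + 5s^2 - 5s; subtract.
Step 3: -6 * (s^2 - s + 1) = -6s^2 + 6s - 6; subtract.
Quotient: 5s^2 - 5s - 6, Remainder: -4s + 1


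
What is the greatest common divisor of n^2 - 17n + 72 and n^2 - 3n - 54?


Factor each:
  n^2 - 17n + 72 = (n - 9)(n - 8)
  n^2 - 3n - 54 = (n - 9)(n + 6)
Common monic factor: n - 9


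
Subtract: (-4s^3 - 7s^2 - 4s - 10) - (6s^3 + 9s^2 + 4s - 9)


Distribute the minus sign:
  (-4s^3 - 7s^2 - 4s - 10)
- (6s^3 + 9s^2 + 4s - 9)
Negate second polynomial: -6s^3 - 9s^2 - 4s + 9
Add: -10s^3 - 16s^2 - 8s - 1


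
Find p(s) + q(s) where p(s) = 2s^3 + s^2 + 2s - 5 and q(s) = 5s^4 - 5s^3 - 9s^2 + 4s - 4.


Align terms by degree and add:
  2s^3 + s^2 + 2s - 5
+ 5s^4 - 5s^3 - 9s^2 + 4s - 4
= 5s^4 - 3s^3 - 8s^2 + 6s - 9


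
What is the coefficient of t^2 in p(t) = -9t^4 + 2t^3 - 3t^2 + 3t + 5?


Read off the coefficient of t^2: -3


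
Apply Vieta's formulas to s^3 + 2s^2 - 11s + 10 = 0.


Monic cubic s^3+bs^2+cs+d=0: sum=-b, pairwise sum=c, product=-d.
b=2, c=-11, d=10
r1+r2+r3 = -2
r1r2+r1r3+r2r3 = -11
r1r2r3 = -10


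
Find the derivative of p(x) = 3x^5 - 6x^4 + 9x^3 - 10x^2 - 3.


Apply the power rule term by term:
  d/dx(3x^5) = 15x^4
  d/dx(-6x^4) = -24x^3
  d/dx(9x^3) = 27x^2
  d/dx(-10x^2) = -20x
  d/dx(-3) = 0
p'(x) = 15x^4 - 24x^3 + 27x^2 - 20x


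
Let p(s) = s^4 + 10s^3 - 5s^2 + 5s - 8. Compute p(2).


Using direct substitution:
  1 * (2)^4 = 16
  10 * (2)^3 = 80
  -5 * (2)^2 = -20
  5 * (2)^1 = 10
  constant: -8
Sum = 16 + 80 - 20 + 10 - 8 = 78


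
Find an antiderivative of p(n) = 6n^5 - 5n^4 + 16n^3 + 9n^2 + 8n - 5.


Reverse power rule on each term:
  ∫ 6n^5 dn = n^6
  ∫ -5n^4 dn = -n^5
  ∫ 16n^3 dn = 4n^4
  ∫ 9n^2 dn = 3n^3
  ∫ 8n dn = 4n^2
  ∫ -5 dn = -5n
F(n) = n^6 - n^5 + 4n^4 + 3n^3 + 4n^2 - 5n + C


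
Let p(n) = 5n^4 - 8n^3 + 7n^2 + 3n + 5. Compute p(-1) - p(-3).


p(-1) = 22
p(-3) = 680
p(-1) - p(-3) = 22 - 680 = -658


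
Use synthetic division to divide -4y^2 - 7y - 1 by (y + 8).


Synthetic division with c = -8. Coefficients: -4, -7, -1
Bring down -4.
  -4 * -8 = 32; 32 - 7 = 25
  25 * -8 = -200; -200 - 1 = -201
Quotient: -4y + 25, Remainder: -201


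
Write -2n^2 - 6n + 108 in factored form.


Roots satisfy r1 + r2 = -b/a = -3 and r1*r2 = c/a = -54.
So r1 = 6, r2 = -9.
-2n^2 - 6n + 108 = -2(n - r1)(n - r2) = -2(n - 6)(n + 9)


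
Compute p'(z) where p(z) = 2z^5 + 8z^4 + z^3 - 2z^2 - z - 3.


Apply the power rule term by term:
  d/dz(2z^5) = 10z^4
  d/dz(8z^4) = 32z^3
  d/dz(z^3) = 3z^2
  d/dz(-2z^2) = -4z
  d/dz(-z) = -1
  d/dz(-3) = 0
p'(z) = 10z^4 + 32z^3 + 3z^2 - 4z - 1


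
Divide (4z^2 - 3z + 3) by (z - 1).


(4z^2 - 3z + 3) / (z - 1)
Step 1: 4z * (z - 1) = 4z^2 - 4z; subtract.
Step 2: 1 * (z - 1) = z - 1; subtract.
Quotient: 4z + 1, Remainder: 4


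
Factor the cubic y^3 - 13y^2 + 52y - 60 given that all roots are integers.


Try integer roots (divisors of -60). y=6: p(6)=0.
Divide out (y - 6): quotient is y^2 - 7y + 10.
Factor the quadratic: (y - 2)(y - 5)
Result: (y - 6)(y - 2)(y - 5)


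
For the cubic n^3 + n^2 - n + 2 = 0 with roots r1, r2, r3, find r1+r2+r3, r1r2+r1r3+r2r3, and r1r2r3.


Monic cubic n^3+bn^2+cn+d=0: sum=-b, pairwise sum=c, product=-d.
b=1, c=-1, d=2
r1+r2+r3 = -1
r1r2+r1r3+r2r3 = -1
r1r2r3 = -2


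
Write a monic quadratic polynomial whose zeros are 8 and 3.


p(z) = (z - 8)(z - 3)
Expand: z^2 - 11z + 24


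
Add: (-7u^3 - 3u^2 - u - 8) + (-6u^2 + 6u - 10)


Align terms by degree and add:
  -7u^3 - 3u^2 - u - 8
  -6u^2 + 6u - 10
= -7u^3 - 9u^2 + 5u - 18


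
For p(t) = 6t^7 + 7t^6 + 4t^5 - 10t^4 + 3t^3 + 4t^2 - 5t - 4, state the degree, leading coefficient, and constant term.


Highest power of t is 7, with coefficient 6. Constant term is -4.
Degree = 7, leading coefficient = 6, constant term = -4


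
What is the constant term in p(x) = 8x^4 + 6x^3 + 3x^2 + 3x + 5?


Read off the constant term: 5


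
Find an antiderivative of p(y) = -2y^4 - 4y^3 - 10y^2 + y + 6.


Reverse power rule on each term:
  ∫ -2y^4 dy = -(2/5)y^5
  ∫ -4y^3 dy = -y^4
  ∫ -10y^2 dy = -(10/3)y^3
  ∫ y dy = (1/2)y^2
  ∫ 6 dy = 6y
F(y) = -(2/5)y^5 - y^4 - (10/3)y^3 + (1/2)y^2 + 6y + C


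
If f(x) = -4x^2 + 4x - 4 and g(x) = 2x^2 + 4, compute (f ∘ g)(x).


Substitute g(x) into f:
f(g(x)) = -4*(2x^2 + 4)^2 + 4*(2x^2 + 4) + (-4)
(2x^2 + 4)^2 = 4x^4 + 16x^2 + 16
Expand and combine: -16x^4 - 56x^2 - 52


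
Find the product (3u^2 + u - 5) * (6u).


Distribute each term of the first polynomial:
  (3u^2)(6u) = 18u^3
  (u)(6u) = 6u^2
  (-5)(6u) = -30u
Sum: 18u^3 + 6u^2 - 30u


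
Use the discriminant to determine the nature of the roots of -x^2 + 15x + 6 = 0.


D = b^2 - 4ac = (15)^2 - 4(-1)(6) = 225 + 24 = 249
Since D > 0: two distinct irrational roots


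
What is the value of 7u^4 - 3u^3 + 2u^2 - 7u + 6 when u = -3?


Using direct substitution:
  7 * (-3)^4 = 567
  -3 * (-3)^3 = 81
  2 * (-3)^2 = 18
  -7 * (-3)^1 = 21
  constant: 6
Sum = 567 + 81 + 18 + 21 + 6 = 693


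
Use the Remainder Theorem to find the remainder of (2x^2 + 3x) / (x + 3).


By the Remainder Theorem, the remainder equals p(-3):
  2*(-3)^2 = 18
  3*(-3)^1 = -9
  constant: 0
Sum: 18 - 9 + 0 = 9


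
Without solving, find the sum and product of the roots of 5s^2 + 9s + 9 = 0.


For as^2+bs+c=0: sum = -b/a, product = c/a.
a=5, b=9, c=9
Sum = -(9)/5 = -9/5
Product = (9)/5 = 9/5


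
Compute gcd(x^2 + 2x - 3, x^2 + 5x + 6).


Factor each:
  x^2 + 2x - 3 = (x + 3)(x - 1)
  x^2 + 5x + 6 = (x + 3)(x + 2)
Common monic factor: x + 3


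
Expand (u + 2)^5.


Expand (u + 2)^5 by repeated multiplication:
  (u + 2)^2 = u^2 + 4u + 4
  (u + 2)^3 = u^3 + 6u^2 + 12u + 8
  (u + 2)^4 = u^4 + 8u^3 + 24u^2 + 32u + 16
= u^5 + 10u^4 + 40u^3 + 80u^2 + 80u + 32


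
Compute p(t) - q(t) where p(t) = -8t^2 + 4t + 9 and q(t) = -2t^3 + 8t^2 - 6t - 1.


Distribute the minus sign:
  (-8t^2 + 4t + 9)
- (-2t^3 + 8t^2 - 6t - 1)
Negate second polynomial: 2t^3 - 8t^2 + 6t + 1
Add: 2t^3 - 16t^2 + 10t + 10


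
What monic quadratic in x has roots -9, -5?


p(x) = (x + 9)(x + 5)
Expand: x^2 + 14x + 45


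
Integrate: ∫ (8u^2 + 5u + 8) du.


Reverse power rule on each term:
  ∫ 8u^2 du = (8/3)u^3
  ∫ 5u du = (5/2)u^2
  ∫ 8 du = 8u
F(u) = (8/3)u^3 + (5/2)u^2 + 8u + C


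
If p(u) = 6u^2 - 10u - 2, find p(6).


Using direct substitution:
  6 * (6)^2 = 216
  -10 * (6)^1 = -60
  constant: -2
Sum = 216 - 60 - 2 = 154


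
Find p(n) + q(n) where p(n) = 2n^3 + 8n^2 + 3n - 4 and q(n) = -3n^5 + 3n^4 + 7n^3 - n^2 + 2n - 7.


Align terms by degree and add:
  2n^3 + 8n^2 + 3n - 4
  -3n^5 + 3n^4 + 7n^3 - n^2 + 2n - 7
= -3n^5 + 3n^4 + 9n^3 + 7n^2 + 5n - 11


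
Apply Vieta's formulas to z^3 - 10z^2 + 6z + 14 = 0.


Monic cubic z^3+bz^2+cz+d=0: sum=-b, pairwise sum=c, product=-d.
b=-10, c=6, d=14
r1+r2+r3 = 10
r1r2+r1r3+r2r3 = 6
r1r2r3 = -14


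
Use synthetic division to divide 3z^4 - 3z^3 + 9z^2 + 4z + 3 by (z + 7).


Synthetic division with c = -7. Coefficients: 3, -3, 9, 4, 3
Bring down 3.
  3 * -7 = -21; -21 - 3 = -24
  -24 * -7 = 168; 168 + 9 = 177
  177 * -7 = -1239; -1239 + 4 = -1235
  -1235 * -7 = 8645; 8645 + 3 = 8648
Quotient: 3z^3 - 24z^2 + 177z - 1235, Remainder: 8648


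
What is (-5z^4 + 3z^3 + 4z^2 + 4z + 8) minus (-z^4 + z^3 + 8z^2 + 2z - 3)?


Distribute the minus sign:
  (-5z^4 + 3z^3 + 4z^2 + 4z + 8)
- (-z^4 + z^3 + 8z^2 + 2z - 3)
Negate second polynomial: z^4 - z^3 - 8z^2 - 2z + 3
Add: -4z^4 + 2z^3 - 4z^2 + 2z + 11


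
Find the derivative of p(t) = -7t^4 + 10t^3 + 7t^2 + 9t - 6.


Apply the power rule term by term:
  d/dt(-7t^4) = -28t^3
  d/dt(10t^3) = 30t^2
  d/dt(7t^2) = 14t
  d/dt(9t) = 9
  d/dt(-6) = 0
p'(t) = -28t^3 + 30t^2 + 14t + 9


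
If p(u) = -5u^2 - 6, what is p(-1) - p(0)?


p(-1) = -11
p(0) = -6
p(-1) - p(0) = -11 + 6 = -5


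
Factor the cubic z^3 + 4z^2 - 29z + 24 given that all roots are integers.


Try integer roots (divisors of 24). z=3: p(3)=0.
Divide out (z - 3): quotient is z^2 + 7z - 8.
Factor the quadratic: (z + 8)(z - 1)
Result: (z - 3)(z + 8)(z - 1)


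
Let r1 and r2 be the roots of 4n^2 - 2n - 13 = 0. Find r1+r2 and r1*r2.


For an^2+bn+c=0: sum = -b/a, product = c/a.
a=4, b=-2, c=-13
Sum = -(-2)/4 = 1/2
Product = (-13)/4 = -13/4


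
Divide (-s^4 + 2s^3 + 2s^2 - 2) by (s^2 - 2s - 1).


(-s^4 + 2s^3 + 2s^2 - 2) / (s^2 - 2s - 1)
Step 1: -s^2 * (s^2 - 2s - 1) = -s^4 + 2s^3 + s^2; subtract.
Step 2: 0 * (s^2 - 2s - 1) = 0; subtract.
Step 3: 1 * (s^2 - 2s - 1) = s^2 - 2s - 1; subtract.
Quotient: -s^2 + 1, Remainder: 2s - 1


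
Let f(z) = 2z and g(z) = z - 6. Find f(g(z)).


Substitute g(z) into f:
f(g(z)) = 2*(z - 6)
Expand and combine: 2z - 12


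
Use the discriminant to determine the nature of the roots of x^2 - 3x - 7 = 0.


D = b^2 - 4ac = (-3)^2 - 4(1)(-7) = 9 + 28 = 37
Since D > 0: two distinct irrational roots


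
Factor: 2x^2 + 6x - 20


Roots satisfy r1 + r2 = -b/a = -3 and r1*r2 = c/a = -10.
So r1 = 2, r2 = -5.
2x^2 + 6x - 20 = 2(x - r1)(x - r2) = 2(x - 2)(x + 5)


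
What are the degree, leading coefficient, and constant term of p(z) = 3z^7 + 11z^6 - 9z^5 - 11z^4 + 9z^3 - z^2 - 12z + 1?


Highest power of z is 7, with coefficient 3. Constant term is 1.
Degree = 7, leading coefficient = 3, constant term = 1


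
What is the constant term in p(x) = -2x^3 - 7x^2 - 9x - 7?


Read off the constant term: -7


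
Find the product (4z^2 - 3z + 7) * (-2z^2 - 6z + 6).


Distribute each term of the first polynomial:
  (4z^2)(-2z^2 - 6z + 6) = -8z^4 - 24z^3 + 24z^2
  (-3z)(-2z^2 - 6z + 6) = 6z^3 + 18z^2 - 18z
  (7)(-2z^2 - 6z + 6) = -14z^2 - 42z + 42
Sum: -8z^4 - 18z^3 + 28z^2 - 60z + 42


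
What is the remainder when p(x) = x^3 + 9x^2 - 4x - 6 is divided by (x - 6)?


By the Remainder Theorem, the remainder equals p(6):
  1*(6)^3 = 216
  9*(6)^2 = 324
  -4*(6)^1 = -24
  constant: -6
Sum: 216 + 324 - 24 - 6 = 510


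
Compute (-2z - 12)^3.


Expand (-2z - 12)^3 by repeated multiplication:
  (-2z - 12)^2 = 4z^2 + 48z + 144
= -8z^3 - 144z^2 - 864z - 1728


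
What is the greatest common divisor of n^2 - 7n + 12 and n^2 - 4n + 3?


Factor each:
  n^2 - 7n + 12 = (n - 3)(n - 4)
  n^2 - 4n + 3 = (n - 3)(n - 1)
Common monic factor: n - 3


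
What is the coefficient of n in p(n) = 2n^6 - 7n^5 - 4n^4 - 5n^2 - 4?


Read off the coefficient of n: 0


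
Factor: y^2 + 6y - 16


Roots satisfy r1 + r2 = -b/a = -6 and r1*r2 = c/a = -16.
So r1 = 2, r2 = -8.
y^2 + 6y - 16 = (y - r1)(y - r2) = (y - 2)(y + 8)


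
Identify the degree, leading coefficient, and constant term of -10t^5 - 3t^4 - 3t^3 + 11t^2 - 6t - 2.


Highest power of t is 5, with coefficient -10. Constant term is -2.
Degree = 5, leading coefficient = -10, constant term = -2


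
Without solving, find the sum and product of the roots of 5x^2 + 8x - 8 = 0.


For ax^2+bx+c=0: sum = -b/a, product = c/a.
a=5, b=8, c=-8
Sum = -(8)/5 = -8/5
Product = (-8)/5 = -8/5


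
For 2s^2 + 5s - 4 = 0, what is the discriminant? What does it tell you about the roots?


D = b^2 - 4ac = (5)^2 - 4(2)(-4) = 25 + 32 = 57
Since D > 0: two distinct irrational roots


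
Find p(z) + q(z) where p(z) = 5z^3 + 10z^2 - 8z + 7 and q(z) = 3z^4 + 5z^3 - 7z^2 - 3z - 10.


Align terms by degree and add:
  5z^3 + 10z^2 - 8z + 7
+ 3z^4 + 5z^3 - 7z^2 - 3z - 10
= 3z^4 + 10z^3 + 3z^2 - 11z - 3


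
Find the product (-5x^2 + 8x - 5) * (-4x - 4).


Distribute each term of the first polynomial:
  (-5x^2)(-4x - 4) = 20x^3 + 20x^2
  (8x)(-4x - 4) = -32x^2 - 32x
  (-5)(-4x - 4) = 20x + 20
Sum: 20x^3 - 12x^2 - 12x + 20


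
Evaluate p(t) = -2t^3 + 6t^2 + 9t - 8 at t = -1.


Using direct substitution:
  -2 * (-1)^3 = 2
  6 * (-1)^2 = 6
  9 * (-1)^1 = -9
  constant: -8
Sum = 2 + 6 - 9 - 8 = -9


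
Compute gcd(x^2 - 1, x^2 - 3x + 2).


Factor each:
  x^2 - 1 = (x - 1)(x + 1)
  x^2 - 3x + 2 = (x - 1)(x - 2)
Common monic factor: x - 1


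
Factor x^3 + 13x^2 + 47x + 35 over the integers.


Try integer roots (divisors of 35). x=-5: p(-5)=0.
Divide out (x + 5): quotient is x^2 + 8x + 7.
Factor the quadratic: (x + 1)(x + 7)
Result: (x + 5)(x + 1)(x + 7)


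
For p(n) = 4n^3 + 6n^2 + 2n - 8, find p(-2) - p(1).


p(-2) = -20
p(1) = 4
p(-2) - p(1) = -20 - 4 = -24


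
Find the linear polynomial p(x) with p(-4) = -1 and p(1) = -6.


p(x) = mx + b. Using p(-4)=-1, p(1)=-6:
m = (-1 + 6)/(-4 - 1) = 5/-5 = -1
b = -1 - m*(-4) = -1 - 4 = -5
p(x) = -x - 5


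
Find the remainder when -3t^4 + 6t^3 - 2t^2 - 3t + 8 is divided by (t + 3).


By the Remainder Theorem, the remainder equals p(-3):
  -3*(-3)^4 = -243
  6*(-3)^3 = -162
  -2*(-3)^2 = -18
  -3*(-3)^1 = 9
  constant: 8
Sum: -243 - 162 - 18 + 9 + 8 = -406


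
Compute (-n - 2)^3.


Expand (-n - 2)^3 by repeated multiplication:
  (-n - 2)^2 = n^2 + 4n + 4
= -n^3 - 6n^2 - 12n - 8


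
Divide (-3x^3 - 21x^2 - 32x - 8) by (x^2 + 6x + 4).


(-3x^3 - 21x^2 - 32x - 8) / (x^2 + 6x + 4)
Step 1: -3x * (x^2 + 6x + 4) = -3x^3 - 18x^2 - 12x; subtract.
Step 2: -3 * (x^2 + 6x + 4) = -3x^2 - 18x - 12; subtract.
Quotient: -3x - 3, Remainder: -2x + 4


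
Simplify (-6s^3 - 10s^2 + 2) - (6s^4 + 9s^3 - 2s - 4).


Distribute the minus sign:
  (-6s^3 - 10s^2 + 2)
- (6s^4 + 9s^3 - 2s - 4)
Negate second polynomial: -6s^4 - 9s^3 + 2s + 4
Add: -6s^4 - 15s^3 - 10s^2 + 2s + 6


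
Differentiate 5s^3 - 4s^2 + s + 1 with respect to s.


Apply the power rule term by term:
  d/ds(5s^3) = 15s^2
  d/ds(-4s^2) = -8s
  d/ds(s) = 1
  d/ds(1) = 0
p'(s) = 15s^2 - 8s + 1


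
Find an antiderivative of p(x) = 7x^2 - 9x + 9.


Reverse power rule on each term:
  ∫ 7x^2 dx = (7/3)x^3
  ∫ -9x dx = -(9/2)x^2
  ∫ 9 dx = 9x
F(x) = (7/3)x^3 - (9/2)x^2 + 9x + C


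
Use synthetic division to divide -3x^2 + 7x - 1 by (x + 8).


Synthetic division with c = -8. Coefficients: -3, 7, -1
Bring down -3.
  -3 * -8 = 24; 24 + 7 = 31
  31 * -8 = -248; -248 - 1 = -249
Quotient: -3x + 31, Remainder: -249


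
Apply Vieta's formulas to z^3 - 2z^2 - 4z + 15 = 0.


Monic cubic z^3+bz^2+cz+d=0: sum=-b, pairwise sum=c, product=-d.
b=-2, c=-4, d=15
r1+r2+r3 = 2
r1r2+r1r3+r2r3 = -4
r1r2r3 = -15


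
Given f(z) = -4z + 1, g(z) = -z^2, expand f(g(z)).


Substitute g(z) into f:
f(g(z)) = -4*(-z^2) + 1
Expand and combine: 4z^2 + 1


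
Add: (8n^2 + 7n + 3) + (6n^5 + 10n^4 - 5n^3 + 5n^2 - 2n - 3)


Align terms by degree and add:
  8n^2 + 7n + 3
+ 6n^5 + 10n^4 - 5n^3 + 5n^2 - 2n - 3
= 6n^5 + 10n^4 - 5n^3 + 13n^2 + 5n


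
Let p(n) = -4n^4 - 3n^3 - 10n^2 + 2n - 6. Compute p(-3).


Using direct substitution:
  -4 * (-3)^4 = -324
  -3 * (-3)^3 = 81
  -10 * (-3)^2 = -90
  2 * (-3)^1 = -6
  constant: -6
Sum = -324 + 81 - 90 - 6 - 6 = -345


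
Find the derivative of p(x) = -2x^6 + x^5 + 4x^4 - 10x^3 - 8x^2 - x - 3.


Apply the power rule term by term:
  d/dx(-2x^6) = -12x^5
  d/dx(x^5) = 5x^4
  d/dx(4x^4) = 16x^3
  d/dx(-10x^3) = -30x^2
  d/dx(-8x^2) = -16x
  d/dx(-x) = -1
  d/dx(-3) = 0
p'(x) = -12x^5 + 5x^4 + 16x^3 - 30x^2 - 16x - 1


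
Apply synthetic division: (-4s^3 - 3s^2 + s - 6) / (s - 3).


Synthetic division with c = 3. Coefficients: -4, -3, 1, -6
Bring down -4.
  -4 * 3 = -12; -12 - 3 = -15
  -15 * 3 = -45; -45 + 1 = -44
  -44 * 3 = -132; -132 - 6 = -138
Quotient: -4s^2 - 15s - 44, Remainder: -138


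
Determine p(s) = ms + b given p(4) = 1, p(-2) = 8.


p(s) = ms + b. Using p(4)=1, p(-2)=8:
m = (1 - 8)/(4 + 2) = -7/6 = -7/6
b = 1 - m*(4) = 1 + 14/3 = 17/3
p(s) = -(7/6)s + (17/3)


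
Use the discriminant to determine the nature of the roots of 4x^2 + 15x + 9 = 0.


D = b^2 - 4ac = (15)^2 - 4(4)(9) = 225 - 144 = 81
Since D > 0: two distinct rational roots


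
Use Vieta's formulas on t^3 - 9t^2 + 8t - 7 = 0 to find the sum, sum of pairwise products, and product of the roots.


Monic cubic t^3+bt^2+ct+d=0: sum=-b, pairwise sum=c, product=-d.
b=-9, c=8, d=-7
r1+r2+r3 = 9
r1r2+r1r3+r2r3 = 8
r1r2r3 = 7


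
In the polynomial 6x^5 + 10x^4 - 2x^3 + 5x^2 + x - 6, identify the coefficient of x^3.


Read off the coefficient of x^3: -2


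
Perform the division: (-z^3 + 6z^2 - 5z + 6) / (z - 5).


(-z^3 + 6z^2 - 5z + 6) / (z - 5)
Step 1: -z^2 * (z - 5) = -z^3 + 5z^2; subtract.
Step 2: z * (z - 5) = z^2 - 5z; subtract.
Step 3: 0 * (z - 5) = 0; subtract.
Quotient: -z^2 + z, Remainder: 6


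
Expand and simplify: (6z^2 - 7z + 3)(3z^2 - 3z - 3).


Distribute each term of the first polynomial:
  (6z^2)(3z^2 - 3z - 3) = 18z^4 - 18z^3 - 18z^2
  (-7z)(3z^2 - 3z - 3) = -21z^3 + 21z^2 + 21z
  (3)(3z^2 - 3z - 3) = 9z^2 - 9z - 9
Sum: 18z^4 - 39z^3 + 12z^2 + 12z - 9


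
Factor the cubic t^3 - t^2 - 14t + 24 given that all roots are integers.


Try integer roots (divisors of 24). t=-4: p(-4)=0.
Divide out (t + 4): quotient is t^2 - 5t + 6.
Factor the quadratic: (t - 2)(t - 3)
Result: (t + 4)(t - 2)(t - 3)


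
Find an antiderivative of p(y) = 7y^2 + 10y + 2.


Reverse power rule on each term:
  ∫ 7y^2 dy = (7/3)y^3
  ∫ 10y dy = 5y^2
  ∫ 2 dy = 2y
F(y) = (7/3)y^3 + 5y^2 + 2y + C


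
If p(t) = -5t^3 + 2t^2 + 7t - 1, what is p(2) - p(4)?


p(2) = -19
p(4) = -261
p(2) - p(4) = -19 + 261 = 242


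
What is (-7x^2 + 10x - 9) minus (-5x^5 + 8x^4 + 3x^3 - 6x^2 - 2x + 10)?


Distribute the minus sign:
  (-7x^2 + 10x - 9)
- (-5x^5 + 8x^4 + 3x^3 - 6x^2 - 2x + 10)
Negate second polynomial: 5x^5 - 8x^4 - 3x^3 + 6x^2 + 2x - 10
Add: 5x^5 - 8x^4 - 3x^3 - x^2 + 12x - 19


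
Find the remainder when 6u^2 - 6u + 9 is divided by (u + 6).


By the Remainder Theorem, the remainder equals p(-6):
  6*(-6)^2 = 216
  -6*(-6)^1 = 36
  constant: 9
Sum: 216 + 36 + 9 = 261


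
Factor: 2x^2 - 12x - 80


Roots satisfy r1 + r2 = -b/a = 6 and r1*r2 = c/a = -40.
So r1 = -4, r2 = 10.
2x^2 - 12x - 80 = 2(x - r1)(x - r2) = 2(x + 4)(x - 10)


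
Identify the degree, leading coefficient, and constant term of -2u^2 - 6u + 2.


Highest power of u is 2, with coefficient -2. Constant term is 2.
Degree = 2, leading coefficient = -2, constant term = 2


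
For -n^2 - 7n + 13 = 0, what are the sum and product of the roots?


For an^2+bn+c=0: sum = -b/a, product = c/a.
a=-1, b=-7, c=13
Sum = -(-7)/-1 = -7
Product = (13)/-1 = -13


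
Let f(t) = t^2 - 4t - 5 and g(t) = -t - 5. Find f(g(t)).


Substitute g(t) into f:
f(g(t)) = 1*(-t - 5)^2 + (-4)*(-t - 5) + (-5)
(-t - 5)^2 = t^2 + 10t + 25
Expand and combine: t^2 + 14t + 40


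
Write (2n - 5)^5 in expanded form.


Expand (2n - 5)^5 by repeated multiplication:
  (2n - 5)^2 = 4n^2 - 20n + 25
  (2n - 5)^3 = 8n^3 - 60n^2 + 150n - 125
  (2n - 5)^4 = 16n^4 - 160n^3 + 600n^2 - 1000n + 625
= 32n^5 - 400n^4 + 2000n^3 - 5000n^2 + 6250n - 3125


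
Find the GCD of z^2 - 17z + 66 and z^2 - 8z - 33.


Factor each:
  z^2 - 17z + 66 = (z - 11)(z - 6)
  z^2 - 8z - 33 = (z - 11)(z + 3)
Common monic factor: z - 11


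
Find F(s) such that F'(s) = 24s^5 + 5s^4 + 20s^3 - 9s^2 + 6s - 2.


Reverse power rule on each term:
  ∫ 24s^5 ds = 4s^6
  ∫ 5s^4 ds = s^5
  ∫ 20s^3 ds = 5s^4
  ∫ -9s^2 ds = -3s^3
  ∫ 6s ds = 3s^2
  ∫ -2 ds = -2s
F(s) = 4s^6 + s^5 + 5s^4 - 3s^3 + 3s^2 - 2s + C


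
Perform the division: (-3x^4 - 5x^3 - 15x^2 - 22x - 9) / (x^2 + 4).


(-3x^4 - 5x^3 - 15x^2 - 22x - 9) / (x^2 + 4)
Step 1: -3x^2 * (x^2 + 4) = -3x^4 - 12x^2; subtract.
Step 2: -5x * (x^2 + 4) = -5x^3 - 20x; subtract.
Step 3: -3 * (x^2 + 4) = -3x^2 - 12; subtract.
Quotient: -3x^2 - 5x - 3, Remainder: -2x + 3


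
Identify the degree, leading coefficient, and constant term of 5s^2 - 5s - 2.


Highest power of s is 2, with coefficient 5. Constant term is -2.
Degree = 2, leading coefficient = 5, constant term = -2


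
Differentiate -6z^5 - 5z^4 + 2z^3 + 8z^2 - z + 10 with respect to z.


Apply the power rule term by term:
  d/dz(-6z^5) = -30z^4
  d/dz(-5z^4) = -20z^3
  d/dz(2z^3) = 6z^2
  d/dz(8z^2) = 16z
  d/dz(-z) = -1
  d/dz(10) = 0
p'(z) = -30z^4 - 20z^3 + 6z^2 + 16z - 1


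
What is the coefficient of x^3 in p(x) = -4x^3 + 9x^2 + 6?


Read off the coefficient of x^3: -4


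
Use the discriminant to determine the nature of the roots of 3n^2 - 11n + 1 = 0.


D = b^2 - 4ac = (-11)^2 - 4(3)(1) = 121 - 12 = 109
Since D > 0: two distinct irrational roots


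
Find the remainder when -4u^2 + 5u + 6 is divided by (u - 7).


By the Remainder Theorem, the remainder equals p(7):
  -4*(7)^2 = -196
  5*(7)^1 = 35
  constant: 6
Sum: -196 + 35 + 6 = -155


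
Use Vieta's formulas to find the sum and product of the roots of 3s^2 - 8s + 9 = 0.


For as^2+bs+c=0: sum = -b/a, product = c/a.
a=3, b=-8, c=9
Sum = -(-8)/3 = 8/3
Product = (9)/3 = 3


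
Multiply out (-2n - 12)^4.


Expand (-2n - 12)^4 by repeated multiplication:
  (-2n - 12)^2 = 4n^2 + 48n + 144
  (-2n - 12)^3 = -8n^3 - 144n^2 - 864n - 1728
= 16n^4 + 384n^3 + 3456n^2 + 13824n + 20736


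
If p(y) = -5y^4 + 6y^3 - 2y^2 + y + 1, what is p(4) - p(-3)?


p(4) = -923
p(-3) = -587
p(4) - p(-3) = -923 + 587 = -336


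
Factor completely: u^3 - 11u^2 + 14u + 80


Try integer roots (divisors of 80). u=5: p(5)=0.
Divide out (u - 5): quotient is u^2 - 6u - 16.
Factor the quadratic: (u + 2)(u - 8)
Result: (u - 5)(u + 2)(u - 8)


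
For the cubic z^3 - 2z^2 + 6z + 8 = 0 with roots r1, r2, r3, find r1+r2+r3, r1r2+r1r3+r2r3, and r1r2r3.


Monic cubic z^3+bz^2+cz+d=0: sum=-b, pairwise sum=c, product=-d.
b=-2, c=6, d=8
r1+r2+r3 = 2
r1r2+r1r3+r2r3 = 6
r1r2r3 = -8


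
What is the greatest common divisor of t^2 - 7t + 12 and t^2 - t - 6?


Factor each:
  t^2 - 7t + 12 = (t - 3)(t - 4)
  t^2 - t - 6 = (t - 3)(t + 2)
Common monic factor: t - 3


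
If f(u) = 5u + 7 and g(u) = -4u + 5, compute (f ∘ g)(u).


Substitute g(u) into f:
f(g(u)) = 5*(-4u + 5) + 7
Expand and combine: -20u + 32


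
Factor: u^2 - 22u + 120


Roots satisfy r1 + r2 = -b/a = 22 and r1*r2 = c/a = 120.
So r1 = 12, r2 = 10.
u^2 - 22u + 120 = (u - r1)(u - r2) = (u - 12)(u - 10)


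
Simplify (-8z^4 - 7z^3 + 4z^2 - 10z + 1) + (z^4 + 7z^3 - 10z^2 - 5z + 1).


Align terms by degree and add:
  -8z^4 - 7z^3 + 4z^2 - 10z + 1
+ z^4 + 7z^3 - 10z^2 - 5z + 1
= -7z^4 - 6z^2 - 15z + 2


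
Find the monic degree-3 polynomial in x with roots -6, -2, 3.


p(x) = (x + 6)(x + 2)(x - 3)
Expand: x^3 + 5x^2 - 12x - 36


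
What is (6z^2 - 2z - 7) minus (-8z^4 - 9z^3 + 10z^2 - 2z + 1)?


Distribute the minus sign:
  (6z^2 - 2z - 7)
- (-8z^4 - 9z^3 + 10z^2 - 2z + 1)
Negate second polynomial: 8z^4 + 9z^3 - 10z^2 + 2z - 1
Add: 8z^4 + 9z^3 - 4z^2 - 8


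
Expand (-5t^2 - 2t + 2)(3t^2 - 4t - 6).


Distribute each term of the first polynomial:
  (-5t^2)(3t^2 - 4t - 6) = -15t^4 + 20t^3 + 30t^2
  (-2t)(3t^2 - 4t - 6) = -6t^3 + 8t^2 + 12t
  (2)(3t^2 - 4t - 6) = 6t^2 - 8t - 12
Sum: -15t^4 + 14t^3 + 44t^2 + 4t - 12


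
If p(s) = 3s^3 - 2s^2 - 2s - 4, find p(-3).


Using direct substitution:
  3 * (-3)^3 = -81
  -2 * (-3)^2 = -18
  -2 * (-3)^1 = 6
  constant: -4
Sum = -81 - 18 + 6 - 4 = -97


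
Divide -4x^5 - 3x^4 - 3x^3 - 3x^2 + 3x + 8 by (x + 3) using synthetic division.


Synthetic division with c = -3. Coefficients: -4, -3, -3, -3, 3, 8
Bring down -4.
  -4 * -3 = 12; 12 - 3 = 9
  9 * -3 = -27; -27 - 3 = -30
  -30 * -3 = 90; 90 - 3 = 87
  87 * -3 = -261; -261 + 3 = -258
  -258 * -3 = 774; 774 + 8 = 782
Quotient: -4x^4 + 9x^3 - 30x^2 + 87x - 258, Remainder: 782


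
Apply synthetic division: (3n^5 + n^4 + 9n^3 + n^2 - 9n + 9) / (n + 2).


Synthetic division with c = -2. Coefficients: 3, 1, 9, 1, -9, 9
Bring down 3.
  3 * -2 = -6; -6 + 1 = -5
  -5 * -2 = 10; 10 + 9 = 19
  19 * -2 = -38; -38 + 1 = -37
  -37 * -2 = 74; 74 - 9 = 65
  65 * -2 = -130; -130 + 9 = -121
Quotient: 3n^4 - 5n^3 + 19n^2 - 37n + 65, Remainder: -121
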